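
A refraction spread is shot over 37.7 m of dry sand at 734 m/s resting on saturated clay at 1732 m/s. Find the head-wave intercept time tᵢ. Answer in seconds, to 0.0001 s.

tᵢ = 2h·√(V₂²−V₁²)/(V₁V₂).
√(V₂²−V₁²) = √(1732²−734²) = 1568.8 m/s.
tᵢ = 2·37.7·1568.8/(734·1732) = 0.09304 s.

0.0930 s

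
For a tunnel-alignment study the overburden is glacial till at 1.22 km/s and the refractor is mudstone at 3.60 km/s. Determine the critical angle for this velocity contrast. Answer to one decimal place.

At critical incidence the refracted ray runs along the interface (θ₂ = 90°), so sin θ_c = V₁/V₂.
θ_c = arcsin(1.22/3.60) = arcsin 0.3389 = 19.81°.

19.8°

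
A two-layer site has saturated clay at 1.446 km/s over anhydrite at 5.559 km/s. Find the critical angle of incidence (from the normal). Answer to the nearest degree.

15°

Critical incidence: sin θ_c = V₁/V₂ = 1.446/5.559 = 0.2601.
θ_c = arcsin 0.2601 = 15.08°.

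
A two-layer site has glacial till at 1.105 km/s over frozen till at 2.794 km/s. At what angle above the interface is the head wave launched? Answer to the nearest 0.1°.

66.7°

At critical incidence the refracted ray runs along the interface (θ₂ = 90°), so sin θ_c = V₁/V₂.
θ_c = arcsin(1.105/2.794) = arcsin 0.3955 = 23.30°.
Measured from the interface: 90° − 23.30° = 66.70°.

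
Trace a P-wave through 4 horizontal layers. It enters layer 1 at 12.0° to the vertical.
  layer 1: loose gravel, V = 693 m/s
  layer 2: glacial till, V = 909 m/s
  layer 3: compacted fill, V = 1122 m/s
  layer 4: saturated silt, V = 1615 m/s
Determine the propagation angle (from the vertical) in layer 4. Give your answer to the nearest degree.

Ray parameter p = sin 12.0° / 693 = 3.0002e-04 s/m.
sin θ_4 = p·V_4 = 3.0002e-04 × 1615 = 0.4845.
θ_4 = arcsin 0.4845 = 28.98°.

29°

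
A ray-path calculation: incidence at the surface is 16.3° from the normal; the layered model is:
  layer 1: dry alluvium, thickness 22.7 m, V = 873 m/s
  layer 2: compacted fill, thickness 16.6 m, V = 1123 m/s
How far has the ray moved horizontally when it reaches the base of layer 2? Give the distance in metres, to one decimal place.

p = sin θ₁/V₁ = sin 16.3°/873 = 3.2150e-04 s/m is conserved through the stack.
Layer 1: θ = 16.30°; offset = 22.7·tan 16.30° = 6.638 m.
Layer 2: sin θ = p·1123 = 0.3610 → θ = 21.16°; offset = 16.6·tan 21.16° = 6.427 m.
Total horizontal offset = 13.065 m.

13.1 m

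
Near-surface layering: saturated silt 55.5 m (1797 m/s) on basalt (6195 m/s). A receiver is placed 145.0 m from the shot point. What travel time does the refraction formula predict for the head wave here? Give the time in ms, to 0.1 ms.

82.5 ms

t = x/V₂ + 2h·√(V₂²−V₁²)/(V₁V₂).
√(V₂²−V₁²) = √(6195²−1797²) = 5928.6 m/s; delay term = 2·55.5·5928.6/(1797·6195) = 0.05911 s.
t = 145.0/6195 + 0.05911 = 0.08252 s.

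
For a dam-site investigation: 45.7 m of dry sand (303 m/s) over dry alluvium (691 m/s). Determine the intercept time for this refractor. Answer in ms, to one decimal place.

271.1 ms

θ_c = arcsin(V₁/V₂) = arcsin(303/691) = 26.01°; cos θ_c = 0.8987.
tᵢ = 2h·cos θ_c / V₁ = 2·45.7·0.8987 / 303 = 0.27110 s.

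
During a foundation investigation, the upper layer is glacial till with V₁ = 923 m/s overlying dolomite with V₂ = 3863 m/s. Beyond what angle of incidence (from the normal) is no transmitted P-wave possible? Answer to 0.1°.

13.8°

At critical incidence the refracted ray runs along the interface (θ₂ = 90°), so sin θ_c = V₁/V₂.
θ_c = arcsin(923/3863) = arcsin 0.2389 = 13.82°.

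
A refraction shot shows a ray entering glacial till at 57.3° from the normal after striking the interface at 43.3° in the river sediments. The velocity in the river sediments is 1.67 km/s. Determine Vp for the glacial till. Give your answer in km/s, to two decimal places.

sin 43.3° = 0.6858; sin 57.3° = 0.8415.
V₂ = V₁·(sin θ₂/sin θ₁) = 1.67·(0.8415/0.6858) = 2.05 km/s.

2.05 km/s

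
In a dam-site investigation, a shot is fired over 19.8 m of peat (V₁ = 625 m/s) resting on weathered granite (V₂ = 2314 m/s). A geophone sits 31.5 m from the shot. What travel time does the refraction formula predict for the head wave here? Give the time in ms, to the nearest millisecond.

t = x/V₂ + 2h·√(V₂²−V₁²)/(V₁V₂).
√(V₂²−V₁²) = √(2314²−625²) = 2228.0 m/s; delay term = 2·19.8·2228.0/(625·2314) = 0.06101 s.
t = 31.5/2314 + 0.06101 = 0.07462 s.

75 ms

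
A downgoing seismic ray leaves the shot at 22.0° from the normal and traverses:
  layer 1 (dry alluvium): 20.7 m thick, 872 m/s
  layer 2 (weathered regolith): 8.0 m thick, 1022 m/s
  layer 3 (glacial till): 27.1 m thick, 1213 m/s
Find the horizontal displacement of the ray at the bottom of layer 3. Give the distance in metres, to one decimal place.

28.8 m

Ray parameter p = sin 22.0° / 872 m/s = 4.2959e-04 s/m.
Layer 1: θ = 22.00°; offset = 20.7·tan 22.00° = 8.363 m.
Layer 2: sin θ = p·1022 = 0.4390 → θ = 26.04°; offset = 8.0·tan 26.04° = 3.909 m.
Layer 3: sin θ = p·1213 = 0.5211 → θ = 31.41°; offset = 27.1·tan 31.41° = 16.546 m.
Σ offsets = 28.818 m.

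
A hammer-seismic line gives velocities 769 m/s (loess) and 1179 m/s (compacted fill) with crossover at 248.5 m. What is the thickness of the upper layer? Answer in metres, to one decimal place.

57.0 m

x_cross = 2h·√((V₂+V₁)/(V₂−V₁)) → h = x_cross / (2·√((V₂+V₁)/(V₂−V₁))).
√((V₂+V₁)/(V₂−V₁)) = √((1179+769)/(1179−769)) = 2.1797.
h = 248.5 / (2·2.1797) = 57.00 m.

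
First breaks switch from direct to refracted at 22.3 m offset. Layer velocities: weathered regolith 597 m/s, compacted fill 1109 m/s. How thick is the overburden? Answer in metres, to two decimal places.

6.11 m

x_cross = 2h·√((V₂+V₁)/(V₂−V₁)) → h = x_cross / (2·√((V₂+V₁)/(V₂−V₁))).
√((V₂+V₁)/(V₂−V₁)) = √((1109+597)/(1109−597)) = 1.8254.
h = 22.3 / (2·1.8254) = 6.11 m.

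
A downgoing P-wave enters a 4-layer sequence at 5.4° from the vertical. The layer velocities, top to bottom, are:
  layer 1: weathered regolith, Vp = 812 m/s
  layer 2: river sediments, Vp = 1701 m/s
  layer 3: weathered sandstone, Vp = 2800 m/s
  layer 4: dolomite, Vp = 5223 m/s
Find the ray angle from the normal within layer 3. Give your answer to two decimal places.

18.94°

Ray parameter p = sin 5.4° / 812 = 1.1590e-04 s/m.
sin θ_3 = p·V_3 = 1.1590e-04 × 2800 = 0.3245.
θ_3 = arcsin 0.3245 = 18.94°.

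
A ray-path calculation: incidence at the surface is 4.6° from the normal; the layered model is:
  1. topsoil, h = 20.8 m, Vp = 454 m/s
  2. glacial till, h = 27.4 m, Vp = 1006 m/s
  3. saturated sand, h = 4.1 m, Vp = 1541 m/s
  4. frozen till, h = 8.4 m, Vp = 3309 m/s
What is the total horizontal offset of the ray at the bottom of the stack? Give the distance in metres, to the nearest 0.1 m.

p = sin θ₁/V₁ = sin 4.6°/454 = 1.7665e-04 s/m is conserved through the stack.
Layer 1: θ = 4.60°; offset = 20.8·tan 4.60° = 1.674 m.
Layer 2: sin θ = p·1006 = 0.1777 → θ = 10.24°; offset = 27.4·tan 10.24° = 4.948 m.
Layer 3: sin θ = p·1541 = 0.2722 → θ = 15.80°; offset = 4.1·tan 15.80° = 1.160 m.
Layer 4: sin θ = p·3309 = 0.5845 → θ = 35.77°; offset = 8.4·tan 35.77° = 6.052 m.
Σ offsets = 13.833 m.

13.8 m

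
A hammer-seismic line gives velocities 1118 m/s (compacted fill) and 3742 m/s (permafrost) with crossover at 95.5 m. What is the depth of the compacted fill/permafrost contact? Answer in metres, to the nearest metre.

35 m

h = (x_cross/2)·√((V₂−V₁)/(V₂+V₁)).
(V₂−V₁)/(V₂+V₁) = (3742−1118)/(3742+1118) = 0.5399; √ = 0.7348.
h = (95.5/2)·0.7348 = 35.09 m.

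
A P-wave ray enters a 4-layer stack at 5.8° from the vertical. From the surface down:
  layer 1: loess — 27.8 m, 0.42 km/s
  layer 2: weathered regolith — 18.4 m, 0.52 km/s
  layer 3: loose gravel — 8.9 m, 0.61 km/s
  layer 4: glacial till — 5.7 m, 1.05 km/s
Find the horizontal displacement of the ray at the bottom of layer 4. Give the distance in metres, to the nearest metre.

Apply Snell's law at each interface; in layer i the horizontal offset is hᵢ·tan θᵢ.
Layer 1: θ = 5.80°; offset = 27.8·tan 5.80° = 2.824 m.
Layer 2: sin θ = 0.52·sin 5.8°/0.42 = 0.1251, θ = 7.19°; offset = 18.4·tan 7.19° = 2.320 m.
Layer 3: sin θ = 0.61·sin 5.8°/0.42 = 0.1468, θ = 8.44°; offset = 8.9·tan 8.44° = 1.321 m.
Layer 4: sin θ = 1.05·sin 5.8°/0.42 = 0.2526, θ = 14.63°; offset = 5.7·tan 14.63° = 1.488 m.
Total horizontal offset = 7.953 m.

8 m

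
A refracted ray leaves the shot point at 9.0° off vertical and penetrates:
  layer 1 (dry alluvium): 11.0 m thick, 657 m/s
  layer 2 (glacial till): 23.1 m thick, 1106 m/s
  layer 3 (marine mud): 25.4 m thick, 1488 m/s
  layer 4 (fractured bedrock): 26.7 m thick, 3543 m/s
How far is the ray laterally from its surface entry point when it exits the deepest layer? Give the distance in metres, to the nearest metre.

p = sin θ₁/V₁ = sin 9.0°/657 = 2.3810e-04 s/m is conserved through the stack.
Layer 1: θ = 9.00°; offset = 11.0·tan 9.00° = 1.742 m.
Layer 2: sin θ = p·1106 = 0.2633 → θ = 15.27°; offset = 23.1·tan 15.27° = 6.306 m.
Layer 3: sin θ = p·1488 = 0.3543 → θ = 20.75°; offset = 25.4·tan 20.75° = 9.623 m.
Layer 4: sin θ = p·3543 = 0.8436 → θ = 57.52°; offset = 26.7·tan 57.52° = 41.947 m.
Total horizontal offset = 59.619 m.

60 m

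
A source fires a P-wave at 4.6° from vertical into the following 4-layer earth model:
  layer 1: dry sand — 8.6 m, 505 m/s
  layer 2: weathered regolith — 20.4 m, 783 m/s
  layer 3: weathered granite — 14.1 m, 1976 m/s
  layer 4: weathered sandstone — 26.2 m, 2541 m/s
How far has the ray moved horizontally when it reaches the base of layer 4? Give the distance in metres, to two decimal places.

p = sin θ₁/V₁ = sin 4.6°/505 = 1.5881e-04 s/m is conserved through the stack.
Layer 1: θ = 4.60°; offset = 8.6·tan 4.60° = 0.6919 m.
Layer 2: sin θ = p·783 = 0.1243 → θ = 7.14°; offset = 20.4·tan 7.14° = 2.5565 m.
Layer 3: sin θ = p·1976 = 0.3138 → θ = 18.29°; offset = 14.1·tan 18.29° = 4.6601 m.
Layer 4: sin θ = p·2541 = 0.4035 → θ = 23.80°; offset = 26.2·tan 23.80° = 11.5552 m.
Total horizontal offset = 19.4638 m.

19.46 m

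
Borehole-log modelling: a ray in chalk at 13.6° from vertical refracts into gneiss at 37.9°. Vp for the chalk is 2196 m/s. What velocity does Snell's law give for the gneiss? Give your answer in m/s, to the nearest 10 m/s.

sin 13.6° = 0.2351; sin 37.9° = 0.6143.
V₂ = V₁·(sin θ₂/sin θ₁) = 2196·(0.6143/0.2351) = 5736.83 m/s.

5740 m/s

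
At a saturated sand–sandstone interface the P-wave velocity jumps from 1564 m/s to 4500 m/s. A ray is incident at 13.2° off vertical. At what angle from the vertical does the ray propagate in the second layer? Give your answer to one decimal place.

Snell's law: sin θ₂ = (V₂/V₁)·sin θ₁ = (4500/1564)·sin 13.2° = 0.6570.
θ₂ = sin⁻¹(0.6570) = 41.07° (from vertical).

41.1°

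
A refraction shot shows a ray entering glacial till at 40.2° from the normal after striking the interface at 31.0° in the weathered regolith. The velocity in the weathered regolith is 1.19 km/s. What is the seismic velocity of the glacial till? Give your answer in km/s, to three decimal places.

1.491 km/s

sin 31.0° = 0.5150; sin 40.2° = 0.6455.
V₂ = V₁·(sin θ₂/sin θ₁) = 1.19·(0.6455/0.5150) = 1.491 km/s.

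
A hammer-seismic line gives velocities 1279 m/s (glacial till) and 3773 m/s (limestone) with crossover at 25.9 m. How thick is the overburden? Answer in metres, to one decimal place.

h = (x_cross/2)·√((V₂−V₁)/(V₂+V₁)).
(V₂−V₁)/(V₂+V₁) = (3773−1279)/(3773+1279) = 0.4937; √ = 0.7026.
h = (25.9/2)·0.7026 = 9.10 m.

9.1 m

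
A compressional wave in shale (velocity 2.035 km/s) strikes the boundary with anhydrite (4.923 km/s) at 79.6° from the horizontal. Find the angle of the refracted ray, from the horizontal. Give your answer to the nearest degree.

Angle from the normal: 90° − 79.6° = 10.4°.
sin θ₁/V₁ = sin θ₂/V₂ ⇒ sin θ₂ = 4.923·sin 10.4°/2.035 = 4.923·0.1805/2.035 = 0.4367.
θ₂ = arcsin 0.4367 = 25.89° from the normal.
From the interface: 90° − 25.89° = 64.11°.

64°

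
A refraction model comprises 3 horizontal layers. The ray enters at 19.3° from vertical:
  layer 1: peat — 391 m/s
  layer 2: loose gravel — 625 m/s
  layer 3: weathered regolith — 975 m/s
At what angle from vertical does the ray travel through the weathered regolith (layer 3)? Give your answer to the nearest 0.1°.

Ray parameter p = sin 19.3° / 391 = 8.4531e-04 s/m.
sin θ_3 = p·V_3 = 8.4531e-04 × 975 = 0.8242.
θ_3 = arcsin 0.8242 = 55.50°.

55.5°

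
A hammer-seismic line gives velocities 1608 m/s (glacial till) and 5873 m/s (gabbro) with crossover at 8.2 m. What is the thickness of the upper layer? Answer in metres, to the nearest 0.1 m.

3.1 m

h = (x_cross/2)·√((V₂−V₁)/(V₂+V₁)).
(V₂−V₁)/(V₂+V₁) = (5873−1608)/(5873+1608) = 0.5701; √ = 0.7551.
h = (8.2/2)·0.7551 = 3.10 m.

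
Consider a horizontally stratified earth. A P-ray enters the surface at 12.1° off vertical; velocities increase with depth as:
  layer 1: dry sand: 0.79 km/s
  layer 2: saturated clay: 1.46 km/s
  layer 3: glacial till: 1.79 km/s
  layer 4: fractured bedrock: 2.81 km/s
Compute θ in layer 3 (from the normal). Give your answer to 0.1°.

Ray parameter p = sin 12.1° / 0.79 = 2.6534e-01 s/km.
sin θ_3 = p·V_3 = 2.6534e-01 × 1.79 = 0.4750.
θ_3 = arcsin 0.4750 = 28.36°.

28.4°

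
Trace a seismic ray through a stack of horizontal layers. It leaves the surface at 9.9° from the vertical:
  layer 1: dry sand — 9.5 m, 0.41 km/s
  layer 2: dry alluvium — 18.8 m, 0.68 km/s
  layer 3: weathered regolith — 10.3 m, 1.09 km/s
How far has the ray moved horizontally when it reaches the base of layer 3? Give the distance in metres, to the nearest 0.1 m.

Apply Snell's law at each interface; in layer i the horizontal offset is hᵢ·tan θᵢ.
Layer 1: θ = 9.90°; offset = 9.5·tan 9.90° = 1.658 m.
Layer 2: sin θ = 0.68·sin 9.9°/0.41 = 0.2852, θ = 16.57°; offset = 18.8·tan 16.57° = 5.593 m.
Layer 3: sin θ = 1.09·sin 9.9°/0.41 = 0.4571, θ = 27.20°; offset = 10.3·tan 27.20° = 5.293 m.
Summing the layer offsets gives 12.544 m.

12.5 m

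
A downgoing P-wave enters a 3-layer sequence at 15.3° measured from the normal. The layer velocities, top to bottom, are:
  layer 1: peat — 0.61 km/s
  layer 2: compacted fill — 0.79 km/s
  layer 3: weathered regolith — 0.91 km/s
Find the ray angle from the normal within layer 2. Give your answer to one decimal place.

Ray parameter p = sin 15.3° / 0.61 = 4.3258e-01 s/km.
sin θ_2 = p·V_2 = 4.3258e-01 × 0.79 = 0.3417.
θ_2 = 19.98° from the vertical.

20.0°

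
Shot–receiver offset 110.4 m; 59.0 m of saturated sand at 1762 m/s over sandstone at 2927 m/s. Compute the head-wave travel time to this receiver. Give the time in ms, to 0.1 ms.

t = x/V₂ + 2h·√(V₂²−V₁²)/(V₁V₂).
√(V₂²−V₁²) = √(2927²−1762²) = 2337.2 m/s; delay term = 2·59.0·2337.2/(1762·2927) = 0.05348 s.
t = 110.4/2927 + 0.05348 = 0.09119 s.

91.2 ms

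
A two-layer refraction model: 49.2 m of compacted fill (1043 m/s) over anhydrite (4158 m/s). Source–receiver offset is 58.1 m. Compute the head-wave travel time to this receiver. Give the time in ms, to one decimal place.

105.3 ms

t = x/V₂ + 2h·√(V₂²−V₁²)/(V₁V₂).
√(V₂²−V₁²) = √(4158²−1043²) = 4025.1 m/s; delay term = 2·49.2·4025.1/(1043·4158) = 0.09133 s.
t = 58.1/4158 + 0.09133 = 0.10530 s.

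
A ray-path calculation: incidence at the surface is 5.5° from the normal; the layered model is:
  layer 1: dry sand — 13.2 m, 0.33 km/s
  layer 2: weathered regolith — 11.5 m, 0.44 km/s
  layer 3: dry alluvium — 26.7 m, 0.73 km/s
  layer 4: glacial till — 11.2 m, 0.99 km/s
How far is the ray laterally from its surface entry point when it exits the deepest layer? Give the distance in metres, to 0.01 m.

p = sin θ₁/V₁ = sin 5.5°/0.33 = 2.9044e-01 s/km is conserved through the stack.
Layer 1: θ = 5.50°; offset = 13.2·tan 5.50° = 1.2710 m.
Layer 2: sin θ = p·0.44 = 0.1278 → θ = 7.34°; offset = 11.5·tan 7.34° = 1.4818 m.
Layer 3: sin θ = p·0.73 = 0.2120 → θ = 12.24°; offset = 26.7·tan 12.24° = 5.7927 m.
Layer 4: sin θ = p·0.99 = 0.2875 → θ = 16.71°; offset = 11.2·tan 16.71° = 3.3624 m.
Summing the layer offsets gives 11.9079 m.

11.91 m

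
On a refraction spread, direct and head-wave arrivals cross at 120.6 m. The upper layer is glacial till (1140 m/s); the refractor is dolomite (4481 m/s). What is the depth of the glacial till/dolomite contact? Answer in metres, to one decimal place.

x_cross = 2h·√((V₂+V₁)/(V₂−V₁)) → h = x_cross / (2·√((V₂+V₁)/(V₂−V₁))).
√((V₂+V₁)/(V₂−V₁)) = √((4481+1140)/(4481−1140)) = 1.2971.
h = 120.6 / (2·1.2971) = 46.49 m.

46.5 m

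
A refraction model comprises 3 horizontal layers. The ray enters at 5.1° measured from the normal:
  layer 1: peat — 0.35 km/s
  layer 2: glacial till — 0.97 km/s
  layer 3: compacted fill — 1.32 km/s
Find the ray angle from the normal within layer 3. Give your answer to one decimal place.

Ray parameter p = sin 5.1° / 0.35 = 2.5398e-01 s/km.
sin θ_3 = p·V_3 = 2.5398e-01 × 1.32 = 0.3353.
θ_3 = arcsin 0.3353 = 19.59°.

19.6°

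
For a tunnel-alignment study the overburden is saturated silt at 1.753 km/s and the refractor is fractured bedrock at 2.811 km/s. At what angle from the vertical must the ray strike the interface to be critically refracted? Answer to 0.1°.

At critical incidence the refracted ray runs along the interface (θ₂ = 90°), so sin θ_c = V₁/V₂.
θ_c = arcsin(1.753/2.811) = arcsin 0.6236 = 38.58°.

38.6°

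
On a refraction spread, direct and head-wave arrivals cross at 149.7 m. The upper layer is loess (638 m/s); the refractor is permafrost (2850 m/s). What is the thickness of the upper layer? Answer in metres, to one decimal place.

x_cross = 2h·√((V₂+V₁)/(V₂−V₁)) → h = x_cross / (2·√((V₂+V₁)/(V₂−V₁))).
√((V₂+V₁)/(V₂−V₁)) = √((2850+638)/(2850−638)) = 1.2557.
h = 149.7 / (2·1.2557) = 59.61 m.

59.6 m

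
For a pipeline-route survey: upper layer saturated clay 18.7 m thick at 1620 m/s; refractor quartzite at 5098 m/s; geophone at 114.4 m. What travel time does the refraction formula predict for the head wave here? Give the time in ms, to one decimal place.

θ_c = arcsin(V₁/V₂) = arcsin(1620/5098) = 18.53°, cos θ_c = 0.9482.
Intercept time tᵢ = 2h cos θ_c / V₁ = 2·18.7·0.9482/1620 = 0.02189 s.
t = x/V₂ + tᵢ = 114.4/5098 + 0.02189 = 0.04433 s.

44.3 ms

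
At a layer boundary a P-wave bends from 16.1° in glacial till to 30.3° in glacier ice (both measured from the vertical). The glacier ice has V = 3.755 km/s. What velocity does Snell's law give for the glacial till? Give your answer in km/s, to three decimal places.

sin 16.1° = 0.2773; sin 30.3° = 0.5045.
V₁ = V₂·(sin θ₁/sin θ₂) = 3.755·(0.2773/0.5045) = 2.064 km/s.

2.064 km/s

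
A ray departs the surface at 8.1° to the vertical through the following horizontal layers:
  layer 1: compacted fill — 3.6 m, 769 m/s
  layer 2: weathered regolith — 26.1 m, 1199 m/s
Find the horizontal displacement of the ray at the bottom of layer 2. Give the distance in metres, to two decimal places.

6.39 m

Apply Snell's law at each interface; in layer i the horizontal offset is hᵢ·tan θᵢ.
Layer 1: θ = 8.10°; offset = 3.6·tan 8.10° = 0.5124 m.
Layer 2: sin θ = 1199·sin 8.1°/769 = 0.2197, θ = 12.69°; offset = 26.1·tan 12.69° = 5.8775 m.
Summing the layer offsets gives 6.3898 m.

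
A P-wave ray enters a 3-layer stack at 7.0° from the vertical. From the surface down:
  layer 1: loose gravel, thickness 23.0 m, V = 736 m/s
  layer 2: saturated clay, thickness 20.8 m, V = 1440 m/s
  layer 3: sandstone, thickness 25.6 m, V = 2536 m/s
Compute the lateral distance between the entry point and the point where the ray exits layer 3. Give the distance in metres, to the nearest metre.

20 m

Ray parameter p = sin 7.0° / 736 m/s = 1.6558e-04 s/m.
Layer 1: θ = 7.00°; offset = 23.0·tan 7.00° = 2.824 m.
Layer 2: sin θ = p·1440 = 0.2384 → θ = 13.79°; offset = 20.8·tan 13.79° = 5.107 m.
Layer 3: sin θ = p·2536 = 0.4199 → θ = 24.83°; offset = 25.6·tan 24.83° = 11.845 m.
Summing the layer offsets gives 19.776 m.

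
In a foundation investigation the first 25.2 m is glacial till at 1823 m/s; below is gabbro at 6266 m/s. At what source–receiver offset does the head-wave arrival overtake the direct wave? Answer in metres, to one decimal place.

68.0 m

x_cross = 2h·√((V₂+V₁)/(V₂−V₁)).
(V₂+V₁)/(V₂−V₁) = (6266+1823)/(6266−1823) = 1.8206; √ = 1.3493.
x_cross = 2·25.2·1.3493 = 68.00 m.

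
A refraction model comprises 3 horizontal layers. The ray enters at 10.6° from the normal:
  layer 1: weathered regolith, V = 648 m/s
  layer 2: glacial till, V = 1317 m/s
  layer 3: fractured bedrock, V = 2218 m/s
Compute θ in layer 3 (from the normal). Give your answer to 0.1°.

Ray parameter p = sin 10.6° / 648 = 2.8388e-04 s/m.
sin θ_3 = p·V_3 = 2.8388e-04 × 2218 = 0.6296.
θ_3 = 39.02° from the vertical.

39.0°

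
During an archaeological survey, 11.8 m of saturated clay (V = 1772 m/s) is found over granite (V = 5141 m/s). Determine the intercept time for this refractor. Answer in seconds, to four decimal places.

0.0125 s

tᵢ = 2h·√(V₂²−V₁²)/(V₁V₂).
√(V₂²−V₁²) = √(5141²−1772²) = 4826.0 m/s.
tᵢ = 2·11.8·4826.0/(1772·5141) = 0.01250 s.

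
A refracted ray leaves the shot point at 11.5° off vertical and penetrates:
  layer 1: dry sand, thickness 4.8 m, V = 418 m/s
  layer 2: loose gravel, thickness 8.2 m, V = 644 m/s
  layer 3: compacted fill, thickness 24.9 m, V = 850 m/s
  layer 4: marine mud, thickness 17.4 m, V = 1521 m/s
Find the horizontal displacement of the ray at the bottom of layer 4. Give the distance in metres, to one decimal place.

Apply Snell's law at each interface; in layer i the horizontal offset is hᵢ·tan θᵢ.
Layer 1: θ = 11.50°; offset = 4.8·tan 11.50° = 0.977 m.
Layer 2: sin θ = 644·sin 11.5°/418 = 0.3072, θ = 17.89°; offset = 8.2·tan 17.89° = 2.647 m.
Layer 3: sin θ = 850·sin 11.5°/418 = 0.4054, θ = 23.92°; offset = 24.9·tan 23.92° = 11.043 m.
Layer 4: sin θ = 1521·sin 11.5°/418 = 0.7255, θ = 46.51°; offset = 17.4·tan 46.51° = 18.340 m.
Σ offsets = 33.006 m.

33.0 m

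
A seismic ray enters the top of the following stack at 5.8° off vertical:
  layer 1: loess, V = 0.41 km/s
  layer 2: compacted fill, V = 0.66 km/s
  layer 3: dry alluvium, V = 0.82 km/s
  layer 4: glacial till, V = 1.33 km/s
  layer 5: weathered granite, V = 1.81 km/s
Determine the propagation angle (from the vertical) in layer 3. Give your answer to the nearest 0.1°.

Ray parameter p = sin 5.8° / 0.41 = 2.4648e-01 s/km.
sin θ_3 = p·V_3 = 2.4648e-01 × 0.82 = 0.2021.
θ_3 = arcsin 0.2021 = 11.66°.

11.7°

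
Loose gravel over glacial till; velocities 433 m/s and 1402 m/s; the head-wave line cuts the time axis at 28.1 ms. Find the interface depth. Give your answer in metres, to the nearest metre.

6 m

h = tᵢ·V₁·V₂ / (2·√(V₂²−V₁²)).
√(V₂²−V₁²) = √(1402² − 433²) = 1333.5 m/s.
h = 0.0281 s × 433 × 1402 / (2 × 1333.5) = 6.40 m.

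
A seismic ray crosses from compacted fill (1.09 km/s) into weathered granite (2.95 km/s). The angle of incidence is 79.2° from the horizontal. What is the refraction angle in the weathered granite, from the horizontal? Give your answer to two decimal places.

Convert to the normal: θ₁ = 90° − 79.2° = 10.8°.
Snell's law: sin θ₂ = (V₂/V₁)·sin θ₁ = (2.95/1.09)·sin 10.8° = 0.5071.
θ₂ = sin⁻¹(0.5071) = 30.47° (from vertical).
From the interface: 90° − 30.47° = 59.53°.

59.53°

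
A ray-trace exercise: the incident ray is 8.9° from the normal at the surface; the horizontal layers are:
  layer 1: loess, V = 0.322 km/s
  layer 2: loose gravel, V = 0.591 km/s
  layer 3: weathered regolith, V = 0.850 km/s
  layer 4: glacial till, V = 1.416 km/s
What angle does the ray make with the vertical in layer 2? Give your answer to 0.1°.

16.5°

Ray parameter p = sin 8.9° / 0.322 = 4.8047e-01 s/km.
sin θ_2 = p·V_2 = 4.8047e-01 × 0.591 = 0.2840.
θ_2 = arcsin 0.2840 = 16.50°.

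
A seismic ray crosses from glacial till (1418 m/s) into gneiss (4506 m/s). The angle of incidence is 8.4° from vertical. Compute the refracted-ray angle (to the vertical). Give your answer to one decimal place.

sin θ₁/V₁ = sin θ₂/V₂ ⇒ sin θ₂ = 4506·sin 8.4°/1418 = 4506·0.1461/1418 = 0.4642.
θ₂ = arcsin 0.4642 = 27.66° from the normal.

27.7°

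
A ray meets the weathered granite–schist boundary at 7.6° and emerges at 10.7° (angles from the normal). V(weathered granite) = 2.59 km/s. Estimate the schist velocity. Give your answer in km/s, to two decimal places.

sin 7.6° = 0.1323; sin 10.7° = 0.1857.
V₂ = V₁·(sin θ₂/sin θ₁) = 2.59·(0.1857/0.1323) = 3.64 km/s.

3.64 km/s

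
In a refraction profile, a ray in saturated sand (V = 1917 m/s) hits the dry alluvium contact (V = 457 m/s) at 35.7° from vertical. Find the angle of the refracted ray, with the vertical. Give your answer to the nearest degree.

Snell's law: sin θ₂ = (V₂/V₁)·sin θ₁ = (457/1917)·sin 35.7° = 0.1391.
θ₂ = sin⁻¹(0.1391) = 8.00° (from vertical).

8°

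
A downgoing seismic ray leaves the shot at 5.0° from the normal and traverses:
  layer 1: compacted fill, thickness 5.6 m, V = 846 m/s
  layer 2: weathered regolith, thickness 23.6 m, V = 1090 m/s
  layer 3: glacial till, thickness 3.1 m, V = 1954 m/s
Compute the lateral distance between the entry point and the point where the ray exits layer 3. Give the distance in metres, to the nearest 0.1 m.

3.8 m

Ray parameter p = sin 5.0° / 846 m/s = 1.0302e-04 s/m.
Layer 1: θ = 5.00°; offset = 5.6·tan 5.00° = 0.490 m.
Layer 2: sin θ = p·1090 = 0.1123 → θ = 6.45°; offset = 23.6·tan 6.45° = 2.667 m.
Layer 3: sin θ = p·1954 = 0.2013 → θ = 11.61°; offset = 3.1·tan 11.61° = 0.637 m.
Total horizontal offset = 3.794 m.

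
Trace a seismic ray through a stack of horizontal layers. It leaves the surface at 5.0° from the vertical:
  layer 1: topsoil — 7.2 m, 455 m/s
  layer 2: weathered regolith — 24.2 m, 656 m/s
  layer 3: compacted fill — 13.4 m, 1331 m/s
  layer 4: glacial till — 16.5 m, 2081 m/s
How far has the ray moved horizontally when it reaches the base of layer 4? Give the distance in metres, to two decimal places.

p = sin θ₁/V₁ = sin 5.0°/455 = 1.9155e-04 s/m is conserved through the stack.
Layer 1: θ = 5.00°; offset = 7.2·tan 5.00° = 0.6299 m.
Layer 2: sin θ = p·656 = 0.1257 → θ = 7.22°; offset = 24.2·tan 7.22° = 3.0652 m.
Layer 3: sin θ = p·1331 = 0.2550 → θ = 14.77°; offset = 13.4·tan 14.77° = 3.5332 m.
Layer 4: sin θ = p·2081 = 0.3986 → θ = 23.49°; offset = 16.5·tan 23.49° = 7.1716 m.
Total horizontal offset = 14.3999 m.

14.40 m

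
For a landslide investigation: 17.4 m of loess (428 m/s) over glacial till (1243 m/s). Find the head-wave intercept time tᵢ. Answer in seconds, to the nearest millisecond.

tᵢ = 2h·√(V₂²−V₁²)/(V₁V₂).
√(V₂²−V₁²) = √(1243²−428²) = 1167.0 m/s.
tᵢ = 2·17.4·1167.0/(428·1243) = 0.07634 s.

0.076 s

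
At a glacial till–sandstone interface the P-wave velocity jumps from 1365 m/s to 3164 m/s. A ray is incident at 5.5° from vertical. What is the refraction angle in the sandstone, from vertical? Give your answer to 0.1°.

Snell's law: sin θ₂ = (V₂/V₁)·sin θ₁ = (3164/1365)·sin 5.5° = 0.2222.
θ₂ = sin⁻¹(0.2222) = 12.84° (from vertical).

12.8°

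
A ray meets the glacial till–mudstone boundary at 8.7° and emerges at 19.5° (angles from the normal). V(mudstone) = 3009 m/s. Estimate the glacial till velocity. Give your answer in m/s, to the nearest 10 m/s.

sin 8.7° = 0.1513; sin 19.5° = 0.3338.
V₁ = V₂·(sin θ₁/sin θ₂) = 3009·(0.1513/0.3338) = 1363.49 m/s.

1360 m/s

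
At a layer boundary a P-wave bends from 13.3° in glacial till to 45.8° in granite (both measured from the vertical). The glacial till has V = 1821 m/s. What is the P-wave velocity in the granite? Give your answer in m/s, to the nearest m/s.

Snell's law: sin 13.3°/V₁ = sin 45.8°/V₂.
V₂ = V₁·sin 45.8°/sin 13.3° = 1821 × 3.1163 = 5674.83 m/s.

5675 m/s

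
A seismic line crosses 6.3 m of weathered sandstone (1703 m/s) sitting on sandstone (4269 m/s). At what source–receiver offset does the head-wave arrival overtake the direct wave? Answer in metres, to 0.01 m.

19.22 m

θ_c = arcsin(1703/4269) = 23.51°, so cos θ_c = 0.9170 and tᵢ = 2h cos θ_c/V₁ = 0.0068 s.
At crossover x/V₁ = x/V₂ + tᵢ ⇒ x = tᵢ/(1/V₁ − 1/V₂) = 0.00678/(5.8720e-04 − 2.3425e-04) = 19.22 m.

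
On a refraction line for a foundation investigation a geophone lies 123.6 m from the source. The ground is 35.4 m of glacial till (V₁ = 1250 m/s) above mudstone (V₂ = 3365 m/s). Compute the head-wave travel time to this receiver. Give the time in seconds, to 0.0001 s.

t = x/V₂ + 2h·√(V₂²−V₁²)/(V₁V₂).
√(V₂²−V₁²) = √(3365²−1250²) = 3124.2 m/s; delay term = 2·35.4·3124.2/(1250·3365) = 0.05259 s.
t = 123.6/3365 + 0.05259 = 0.08932 s.

0.0893 s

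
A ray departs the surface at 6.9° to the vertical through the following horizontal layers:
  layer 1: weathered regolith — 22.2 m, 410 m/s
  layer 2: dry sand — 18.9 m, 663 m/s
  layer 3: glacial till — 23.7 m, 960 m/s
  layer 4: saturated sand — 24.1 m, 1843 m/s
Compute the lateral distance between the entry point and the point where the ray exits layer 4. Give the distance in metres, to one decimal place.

28.8 m

Ray parameter p = sin 6.9° / 410 m/s = 2.9302e-04 s/m.
Layer 1: θ = 6.90°; offset = 22.2·tan 6.90° = 2.686 m.
Layer 2: sin θ = p·663 = 0.1943 → θ = 11.20°; offset = 18.9·tan 11.20° = 3.743 m.
Layer 3: sin θ = p·960 = 0.2813 → θ = 16.34°; offset = 23.7·tan 16.34° = 6.947 m.
Layer 4: sin θ = p·1843 = 0.5400 → θ = 32.69°; offset = 24.1·tan 32.69° = 15.463 m.
Total horizontal offset = 28.840 m.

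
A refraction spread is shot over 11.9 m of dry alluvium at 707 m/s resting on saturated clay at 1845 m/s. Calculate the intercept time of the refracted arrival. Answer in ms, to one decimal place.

tᵢ = 2h·√(V₂²−V₁²)/(V₁V₂).
√(V₂²−V₁²) = √(1845²−707²) = 1704.2 m/s.
tᵢ = 2·11.9·1704.2/(707·1845) = 0.03109 s.

31.1 ms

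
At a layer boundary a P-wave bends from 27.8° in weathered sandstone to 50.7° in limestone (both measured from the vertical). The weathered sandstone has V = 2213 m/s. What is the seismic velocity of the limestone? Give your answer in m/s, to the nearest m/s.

sin 27.8° = 0.4664; sin 50.7° = 0.7738.
V₂ = V₁·(sin θ₂/sin θ₁) = 2213·(0.7738/0.4664) = 3671.86 m/s.

3672 m/s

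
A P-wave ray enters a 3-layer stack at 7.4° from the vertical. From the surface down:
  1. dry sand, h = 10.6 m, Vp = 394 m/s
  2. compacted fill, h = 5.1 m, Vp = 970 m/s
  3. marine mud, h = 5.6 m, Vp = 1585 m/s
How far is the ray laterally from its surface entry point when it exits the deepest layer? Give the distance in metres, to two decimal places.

Apply Snell's law at each interface; in layer i the horizontal offset is hᵢ·tan θᵢ.
Layer 1: θ = 7.40°; offset = 10.6·tan 7.40° = 1.3767 m.
Layer 2: sin θ = 970·sin 7.4°/394 = 0.3171, θ = 18.49°; offset = 5.1·tan 18.49° = 1.7051 m.
Layer 3: sin θ = 1585·sin 7.4°/394 = 0.5181, θ = 31.21°; offset = 5.6·tan 31.21° = 3.3924 m.
Σ offsets = 6.4742 m.

6.47 m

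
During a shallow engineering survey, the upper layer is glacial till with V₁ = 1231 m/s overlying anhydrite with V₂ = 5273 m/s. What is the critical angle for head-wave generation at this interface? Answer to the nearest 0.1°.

At critical incidence the refracted ray runs along the interface (θ₂ = 90°), so sin θ_c = V₁/V₂.
θ_c = arcsin(1231/5273) = arcsin 0.2335 = 13.50°.

13.5°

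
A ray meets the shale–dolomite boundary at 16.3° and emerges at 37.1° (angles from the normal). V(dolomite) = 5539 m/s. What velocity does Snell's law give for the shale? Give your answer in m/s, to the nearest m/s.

Snell's law: sin 16.3°/V₁ = sin 37.1°/V₂.
V₁ = V₂·sin 16.3°/sin 37.1° = 5539 × 0.4653 = 2577.24 m/s.

2577 m/s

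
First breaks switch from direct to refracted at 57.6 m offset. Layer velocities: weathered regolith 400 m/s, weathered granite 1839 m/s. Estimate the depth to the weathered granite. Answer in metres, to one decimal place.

23.1 m

x_cross = 2h·√((V₂+V₁)/(V₂−V₁)) → h = x_cross / (2·√((V₂+V₁)/(V₂−V₁))).
√((V₂+V₁)/(V₂−V₁)) = √((1839+400)/(1839−400)) = 1.2474.
h = 57.6 / (2·1.2474) = 23.09 m.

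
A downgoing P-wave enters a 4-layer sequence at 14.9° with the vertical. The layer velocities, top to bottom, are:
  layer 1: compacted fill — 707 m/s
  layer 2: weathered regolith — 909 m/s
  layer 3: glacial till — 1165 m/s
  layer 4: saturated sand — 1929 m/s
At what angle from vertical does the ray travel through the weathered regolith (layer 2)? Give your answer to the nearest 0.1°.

Ray parameter p = sin 14.9° / 707 = 3.6370e-04 s/m.
sin θ_2 = p·V_2 = 3.6370e-04 × 909 = 0.3306.
θ_2 = arcsin 0.3306 = 19.31°.

19.3°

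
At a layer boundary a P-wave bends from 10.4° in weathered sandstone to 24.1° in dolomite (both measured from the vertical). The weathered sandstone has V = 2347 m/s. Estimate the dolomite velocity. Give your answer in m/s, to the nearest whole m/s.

Snell's law: sin 10.4°/V₁ = sin 24.1°/V₂.
V₂ = V₁·sin 24.1°/sin 10.4° = 2347 × 2.2620 = 5308.86 m/s.

5309 m/s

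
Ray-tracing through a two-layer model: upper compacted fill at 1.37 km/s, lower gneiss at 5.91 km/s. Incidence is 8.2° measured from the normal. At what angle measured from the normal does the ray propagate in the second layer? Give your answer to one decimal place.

Snell's law: sin θ₂ = (V₂/V₁)·sin θ₁ = (5.91/1.37)·sin 8.2° = 0.6153.
θ₂ = sin⁻¹(0.6153) = 37.97° (from vertical).

38.0°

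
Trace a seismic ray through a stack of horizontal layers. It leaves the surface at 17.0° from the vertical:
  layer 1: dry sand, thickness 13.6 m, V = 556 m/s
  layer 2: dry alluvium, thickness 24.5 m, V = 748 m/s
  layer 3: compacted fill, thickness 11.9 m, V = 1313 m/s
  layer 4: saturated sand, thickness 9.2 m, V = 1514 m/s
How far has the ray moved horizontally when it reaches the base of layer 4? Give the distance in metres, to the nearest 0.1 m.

Apply Snell's law at each interface; in layer i the horizontal offset is hᵢ·tan θᵢ.
Layer 1: θ = 17.00°; offset = 13.6·tan 17.00° = 4.158 m.
Layer 2: sin θ = 748·sin 17.0°/556 = 0.3933, θ = 23.16°; offset = 24.5·tan 23.16° = 10.482 m.
Layer 3: sin θ = 1313·sin 17.0°/556 = 0.6904, θ = 43.66°; offset = 11.9·tan 43.66° = 11.358 m.
Layer 4: sin θ = 1514·sin 17.0°/556 = 0.7961, θ = 52.76°; offset = 9.2·tan 52.76° = 12.104 m.
Summing the layer offsets gives 38.102 m.

38.1 m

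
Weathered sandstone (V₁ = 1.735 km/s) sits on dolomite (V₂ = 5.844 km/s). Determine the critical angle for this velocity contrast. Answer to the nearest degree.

17°

At critical incidence the refracted ray runs along the interface (θ₂ = 90°), so sin θ_c = V₁/V₂.
θ_c = arcsin(1.735/5.844) = arcsin 0.2969 = 17.27°.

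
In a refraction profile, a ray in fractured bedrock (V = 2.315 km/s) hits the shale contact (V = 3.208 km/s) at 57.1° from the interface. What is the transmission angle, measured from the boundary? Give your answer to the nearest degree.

41°

Angle from the normal: 90° − 57.1° = 32.9°.
Snell's law: sin θ₂ = (V₂/V₁)·sin θ₁ = (3.208/2.315)·sin 32.9° = 0.7527.
θ₂ = arcsin 0.7527 = 48.82° from the normal.
From the interface: 90° − 48.82° = 41.18°.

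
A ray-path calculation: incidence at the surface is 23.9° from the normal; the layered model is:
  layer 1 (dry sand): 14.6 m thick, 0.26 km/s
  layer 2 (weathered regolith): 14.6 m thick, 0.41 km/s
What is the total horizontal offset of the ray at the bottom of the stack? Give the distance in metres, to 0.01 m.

Apply Snell's law at each interface; in layer i the horizontal offset is hᵢ·tan θᵢ.
Layer 1: θ = 23.90°; offset = 14.6·tan 23.90° = 6.4698 m.
Layer 2: sin θ = 0.41·sin 23.9°/0.26 = 0.6389, θ = 39.71°; offset = 14.6·tan 39.71° = 12.1247 m.
Summing the layer offsets gives 18.5945 m.

18.59 m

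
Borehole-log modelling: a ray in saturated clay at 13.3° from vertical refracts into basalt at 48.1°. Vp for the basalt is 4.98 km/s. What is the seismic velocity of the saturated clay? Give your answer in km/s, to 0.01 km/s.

1.54 km/s

sin 13.3° = 0.2300; sin 48.1° = 0.7443.
V₁ = V₂·(sin θ₁/sin θ₂) = 4.98·(0.2300/0.7443) = 1.54 km/s.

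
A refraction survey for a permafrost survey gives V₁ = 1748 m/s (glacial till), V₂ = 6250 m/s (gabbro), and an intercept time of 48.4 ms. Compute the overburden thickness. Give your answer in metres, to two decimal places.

θ_c = arcsin(1748/6250) = 16.24°; cos θ_c = 0.9601.
tᵢ = 2h cos θ_c/V₁ ⇒ h = tᵢ·V₁/(2 cos θ_c) = 0.0484·1748/(2·0.9601) = 44.06 m.

44.06 m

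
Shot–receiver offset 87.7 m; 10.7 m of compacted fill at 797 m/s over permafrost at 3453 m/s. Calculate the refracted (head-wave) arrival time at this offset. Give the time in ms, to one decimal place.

51.5 ms

θ_c = arcsin(V₁/V₂) = arcsin(797/3453) = 13.34°, cos θ_c = 0.9730.
Intercept time tᵢ = 2h cos θ_c / V₁ = 2·10.7·0.9730/797 = 0.02613 s.
t = x/V₂ + tᵢ = 87.7/3453 + 0.02613 = 0.05152 s.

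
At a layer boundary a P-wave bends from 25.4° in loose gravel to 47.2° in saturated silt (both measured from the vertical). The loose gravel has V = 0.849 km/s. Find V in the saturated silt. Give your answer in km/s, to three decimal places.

sin 25.4° = 0.4289; sin 47.2° = 0.7337.
V₂ = V₁·(sin θ₂/sin θ₁) = 0.849·(0.7337/0.4289) = 1.452 km/s.

1.452 km/s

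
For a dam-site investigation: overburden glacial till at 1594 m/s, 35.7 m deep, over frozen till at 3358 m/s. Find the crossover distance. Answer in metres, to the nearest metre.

120 m

θ_c = arcsin(1594/3358) = 28.34°, so cos θ_c = 0.8802 and tᵢ = 2h cos θ_c/V₁ = 0.0394 s.
At crossover x/V₁ = x/V₂ + tᵢ ⇒ x = tᵢ/(1/V₁ − 1/V₂) = 0.03942/(6.2735e-04 − 2.9780e-04) = 119.63 m.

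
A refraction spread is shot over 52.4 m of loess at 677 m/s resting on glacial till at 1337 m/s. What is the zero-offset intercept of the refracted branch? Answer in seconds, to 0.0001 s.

0.1335 s

tᵢ = 2h·√(V₂²−V₁²)/(V₁V₂).
√(V₂²−V₁²) = √(1337²−677²) = 1152.9 m/s.
tᵢ = 2·52.4·1152.9/(677·1337) = 0.13349 s.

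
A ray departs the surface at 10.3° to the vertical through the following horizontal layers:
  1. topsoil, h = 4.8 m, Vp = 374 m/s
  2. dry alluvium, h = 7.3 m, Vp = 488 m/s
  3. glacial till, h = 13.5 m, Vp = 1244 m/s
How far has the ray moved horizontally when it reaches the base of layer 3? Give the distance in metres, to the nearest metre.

13 m

Apply Snell's law at each interface; in layer i the horizontal offset is hᵢ·tan θᵢ.
Layer 1: θ = 10.30°; offset = 4.8·tan 10.30° = 0.872 m.
Layer 2: sin θ = 488·sin 10.3°/374 = 0.2333, θ = 13.49°; offset = 7.3·tan 13.49° = 1.751 m.
Layer 3: sin θ = 1244·sin 10.3°/374 = 0.5947, θ = 36.49°; offset = 13.5·tan 36.49° = 9.987 m.
Summing the layer offsets gives 12.611 m.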